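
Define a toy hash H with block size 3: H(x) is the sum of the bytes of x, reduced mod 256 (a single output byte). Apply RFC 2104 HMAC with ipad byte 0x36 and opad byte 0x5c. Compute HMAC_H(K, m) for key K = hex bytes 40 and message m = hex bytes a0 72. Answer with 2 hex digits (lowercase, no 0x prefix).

Key hex bytes 40 is 1 byte ≤ B = 3; zero-pad to 3 bytes: K' = 40 00 00.
K' ⊕ ipad = 76 36 36.  K' ⊕ opad = 1c 5c 5c.
Inner input = (K'⊕ipad) ∥ m = 76 36 36 ∥ a0 72.
Inner hash: sum = 118+54+54+160+114 = 500; mod 256 = 244 → f4.
Outer input = (K'⊕opad) ∥ inner = 1c 5c 5c ∥ f4.
Outer hash (tag): sum = 28+92+92+244 = 456; mod 256 = 200 → c8.

c8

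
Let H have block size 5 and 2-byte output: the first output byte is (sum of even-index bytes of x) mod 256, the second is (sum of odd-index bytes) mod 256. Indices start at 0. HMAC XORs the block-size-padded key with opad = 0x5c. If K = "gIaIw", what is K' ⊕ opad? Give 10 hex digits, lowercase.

Key "gIaIw" = 67 49 61 49 77 is exactly B = 5 bytes: K' = 67 49 61 49 77.
XOR each byte with 0x5c: 67⊕5c=3b, 49⊕5c=15, 61⊕5c=3d, 49⊕5c=15, 77⊕5c=2b.

3b153d152b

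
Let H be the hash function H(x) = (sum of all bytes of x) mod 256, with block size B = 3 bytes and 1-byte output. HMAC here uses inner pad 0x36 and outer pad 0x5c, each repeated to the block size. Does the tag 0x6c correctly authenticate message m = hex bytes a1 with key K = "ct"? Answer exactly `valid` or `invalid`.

invalid

Key "ct" = 63 74 is 2 bytes ≤ B = 3; zero-pad to 3 bytes: K' = 63 74 00.
K' ⊕ ipad = 55 42 36; K' ⊕ opad = 3f 28 5c.
Inner hash: sum = 85+66+54+161 = 366; mod 256 = 110 → 6e.
Outer hash (recomputed tag): sum = 63+40+92+110 = 305; mod 256 = 49 → 31.
Recomputed tag = 31; claimed = 6c → mismatch.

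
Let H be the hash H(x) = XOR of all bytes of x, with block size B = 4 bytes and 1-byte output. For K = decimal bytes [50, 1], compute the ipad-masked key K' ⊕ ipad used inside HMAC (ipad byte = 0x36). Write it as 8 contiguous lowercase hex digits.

Key decimal bytes [50, 1] = 32 01 is 2 bytes ≤ B = 4; zero-pad to 4 bytes: K' = 32 01 00 00.
XOR each byte with 0x36: 32⊕36=04, 01⊕36=37, 00⊕36=36, 00⊕36=36.

04373636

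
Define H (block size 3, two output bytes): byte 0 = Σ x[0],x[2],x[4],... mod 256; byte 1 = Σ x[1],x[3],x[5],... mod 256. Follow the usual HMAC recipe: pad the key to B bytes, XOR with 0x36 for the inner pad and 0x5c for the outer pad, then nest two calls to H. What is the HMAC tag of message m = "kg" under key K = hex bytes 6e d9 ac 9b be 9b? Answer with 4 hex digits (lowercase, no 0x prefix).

84de

Key hex bytes 6e d9 ac 9b be 9b is 6 bytes > B = 3, so hash it first: H(key) = d8 0f, then zero-pad to 3 bytes: K' = d8 0f 00.
K' ⊕ ipad = ee 39 36.  K' ⊕ opad = 84 53 5c.
Inner input = (K'⊕ipad) ∥ m = ee 39 36 ∥ 6b 67.
Inner hash: even-index sum = 395 mod 256 = 139; odd-index sum = 164 mod 256 = 164 → 8b a4.
Outer input = (K'⊕opad) ∥ inner = 84 53 5c ∥ 8b a4.
Outer hash (tag): even-index sum = 388 mod 256 = 132; odd-index sum = 222 mod 256 = 222 → 84 de.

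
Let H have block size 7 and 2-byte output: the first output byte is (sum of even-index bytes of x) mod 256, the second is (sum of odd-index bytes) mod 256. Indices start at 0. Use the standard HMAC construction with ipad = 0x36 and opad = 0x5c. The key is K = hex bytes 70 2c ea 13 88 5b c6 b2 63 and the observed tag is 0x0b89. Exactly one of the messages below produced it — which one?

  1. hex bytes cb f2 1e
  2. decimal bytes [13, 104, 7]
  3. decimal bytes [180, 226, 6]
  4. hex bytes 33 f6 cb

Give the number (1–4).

3

Key hex bytes 70 2c ea 13 88 5b c6 b2 63 is 9 bytes > B = 7, so hash it first: H(key) = 0b 4c, then zero-pad to 7 bytes: K' = 0b 4c 00 00 00 00 00.
K' ⊕ ipad = 3d 7a 36 36 36 36 36; K' ⊕ opad = 57 10 5c 5c 5c 5c 5c.
m1: inner = H(3d 7a 36 36 36 36 36 cb f2 1e) = d1 cf; tag = H(57 10 5c 5c 5c 5c 5c d1 cf) = 3a99
m2: inner = H(3d 7a 36 36 36 36 36 0d 68 07) = 47 fa; tag = H(57 10 5c 5c 5c 5c 5c 47 fa) = 650f
m3: inner = H(3d 7a 36 36 36 36 36 b4 e2 06) = c1 a0; tag = H(57 10 5c 5c 5c 5c 5c c1 a0) = 0b89 ← matches
m4: inner = H(3d 7a 36 36 36 36 36 33 f6 cb) = d5 e4; tag = H(57 10 5c 5c 5c 5c 5c d5 e4) = 4f9d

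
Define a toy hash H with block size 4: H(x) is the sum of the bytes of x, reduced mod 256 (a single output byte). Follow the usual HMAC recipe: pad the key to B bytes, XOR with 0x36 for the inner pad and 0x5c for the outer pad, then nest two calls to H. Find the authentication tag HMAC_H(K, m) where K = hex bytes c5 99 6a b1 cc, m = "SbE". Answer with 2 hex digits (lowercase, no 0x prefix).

Key hex bytes c5 99 6a b1 cc is 5 bytes > B = 4, so hash it first: H(key) = 45, then zero-pad to 4 bytes: K' = 45 00 00 00.
K' ⊕ ipad = 73 36 36 36.  K' ⊕ opad = 19 5c 5c 5c.
Inner input = (K'⊕ipad) ∥ m = 73 36 36 36 ∥ 53 62 45.
Inner hash: sum = 115+54+54+54+83+98+69 = 527; mod 256 = 15 → 0f.
Outer input = (K'⊕opad) ∥ inner = 19 5c 5c 5c ∥ 0f.
Outer hash (tag): sum = 25+92+92+92+15 = 316; mod 256 = 60 → 3c.

3c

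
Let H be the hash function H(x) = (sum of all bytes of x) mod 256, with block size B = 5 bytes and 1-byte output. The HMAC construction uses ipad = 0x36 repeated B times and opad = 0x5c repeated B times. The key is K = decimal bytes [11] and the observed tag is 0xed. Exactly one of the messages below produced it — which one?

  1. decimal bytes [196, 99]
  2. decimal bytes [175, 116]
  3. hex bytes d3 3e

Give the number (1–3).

Key decimal bytes [11] = 0b is 1 byte ≤ B = 5; zero-pad to 5 bytes: K' = 0b 00 00 00 00.
K' ⊕ ipad = 3d 36 36 36 36; K' ⊕ opad = 57 5c 5c 5c 5c.
m1: inner = H(3d 36 36 36 36 c4 63) = 3c; tag = H(57 5c 5c 5c 5c 3c) = 03
m2: inner = H(3d 36 36 36 36 af 74) = 38; tag = H(57 5c 5c 5c 5c 38) = ff
m3: inner = H(3d 36 36 36 36 d3 3e) = 26; tag = H(57 5c 5c 5c 5c 26) = ed ← matches

3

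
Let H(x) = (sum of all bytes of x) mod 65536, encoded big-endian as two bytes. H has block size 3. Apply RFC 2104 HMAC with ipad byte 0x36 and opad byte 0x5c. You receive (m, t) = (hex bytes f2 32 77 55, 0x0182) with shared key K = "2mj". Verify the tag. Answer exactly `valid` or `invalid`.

valid

Key "2mj" = 32 6d 6a is exactly B = 3 bytes: K' = 32 6d 6a.
K' ⊕ ipad = 04 5b 5c; K' ⊕ opad = 6e 31 36.
Inner hash: sum = 4+91+92+242+50+119+85 = 683 → 02 ab.
Outer hash (recomputed tag): sum = 110+49+54+2+171 = 386 → 01 82.
Recomputed tag = 0182; claimed = 0182 → match.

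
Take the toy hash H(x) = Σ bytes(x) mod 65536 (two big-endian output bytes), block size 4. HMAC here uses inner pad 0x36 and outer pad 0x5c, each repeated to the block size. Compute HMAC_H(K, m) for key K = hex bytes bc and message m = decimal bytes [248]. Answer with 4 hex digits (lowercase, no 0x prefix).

Key hex bytes bc is 1 byte ≤ B = 4; zero-pad to 4 bytes: K' = bc 00 00 00.
K' ⊕ ipad = 8a 36 36 36.  K' ⊕ opad = e0 5c 5c 5c.
Inner input = (K'⊕ipad) ∥ m = 8a 36 36 36 ∥ f8.
Inner hash: sum = 138+54+54+54+248 = 548 → 02 24.
Outer input = (K'⊕opad) ∥ inner = e0 5c 5c 5c ∥ 02 24.
Outer hash (tag): sum = 224+92+92+92+2+36 = 538 → 02 1a.

021a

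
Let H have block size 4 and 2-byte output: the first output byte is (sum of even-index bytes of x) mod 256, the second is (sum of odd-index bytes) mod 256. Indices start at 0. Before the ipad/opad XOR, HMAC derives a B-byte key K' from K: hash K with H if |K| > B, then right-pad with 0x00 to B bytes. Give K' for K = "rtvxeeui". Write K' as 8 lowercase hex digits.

c2ba0000

|K| = 8 > B = 4, so first hash the key.
H(K): even-index sum = 450 mod 256 = 194; odd-index sum = 442 mod 256 = 186 → c2 ba.
Zero-pad H(K) = c2 ba to 4 bytes: K' = c2 ba 00 00.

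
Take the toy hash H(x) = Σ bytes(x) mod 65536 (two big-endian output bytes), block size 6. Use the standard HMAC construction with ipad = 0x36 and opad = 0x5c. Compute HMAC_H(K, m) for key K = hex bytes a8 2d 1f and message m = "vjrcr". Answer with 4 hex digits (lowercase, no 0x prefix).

036a

Key hex bytes a8 2d 1f is 3 bytes ≤ B = 6; zero-pad to 6 bytes: K' = a8 2d 1f 00 00 00.
K' ⊕ ipad = 9e 1b 29 36 36 36.  K' ⊕ opad = f4 71 43 5c 5c 5c.
Inner input = (K'⊕ipad) ∥ m = 9e 1b 29 36 36 36 ∥ 76 6a 72 63 72.
Inner hash: sum = 158+27+41+54+54+54+118+106+114+99+114 = 939 → 03 ab.
Outer input = (K'⊕opad) ∥ inner = f4 71 43 5c 5c 5c ∥ 03 ab.
Outer hash (tag): sum = 244+113+67+92+92+92+3+171 = 874 → 03 6a.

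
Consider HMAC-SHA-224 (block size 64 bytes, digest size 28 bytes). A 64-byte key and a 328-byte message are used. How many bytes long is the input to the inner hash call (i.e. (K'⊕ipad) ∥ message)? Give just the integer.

Key is 64 ≤ 64 bytes, zero-padded: |K'| = 64.
Inner input = (K'⊕ipad) ∥ m → 64 + 328 = 392 bytes.

392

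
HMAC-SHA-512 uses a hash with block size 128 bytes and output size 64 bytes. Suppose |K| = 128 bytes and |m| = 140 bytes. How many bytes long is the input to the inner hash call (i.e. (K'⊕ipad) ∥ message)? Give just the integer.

Key is 128 ≤ 128 bytes, zero-padded: |K'| = 128.
Inner input = (K'⊕ipad) ∥ m → 128 + 140 = 268 bytes.

268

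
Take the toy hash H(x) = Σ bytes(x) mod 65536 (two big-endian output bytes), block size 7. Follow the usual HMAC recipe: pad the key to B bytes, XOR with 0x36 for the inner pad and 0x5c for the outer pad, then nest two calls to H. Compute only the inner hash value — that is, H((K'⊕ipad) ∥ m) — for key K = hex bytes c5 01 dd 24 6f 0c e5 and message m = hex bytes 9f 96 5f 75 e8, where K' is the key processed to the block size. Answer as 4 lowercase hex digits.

067e

Key hex bytes c5 01 dd 24 6f 0c e5 is exactly B = 7 bytes: K' = c5 01 dd 24 6f 0c e5.
K' ⊕ ipad = f3 37 eb 12 59 3a d3.
Inner input = f3 37 eb 12 59 3a d3 ∥ 9f 96 5f 75 e8.
Inner hash: sum = 243+55+235+18+89+58+211+159+150+95+117+232 = 1662 → 06 7e.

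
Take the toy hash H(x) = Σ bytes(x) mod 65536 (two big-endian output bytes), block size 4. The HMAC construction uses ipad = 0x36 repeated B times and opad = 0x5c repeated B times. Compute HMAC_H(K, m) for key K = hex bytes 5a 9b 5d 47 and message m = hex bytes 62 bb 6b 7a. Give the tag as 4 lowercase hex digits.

01e3

Key hex bytes 5a 9b 5d 47 is exactly B = 4 bytes: K' = 5a 9b 5d 47.
K' ⊕ ipad = 6c ad 6b 71.  K' ⊕ opad = 06 c7 01 1b.
Inner input = (K'⊕ipad) ∥ m = 6c ad 6b 71 ∥ 62 bb 6b 7a.
Inner hash: sum = 108+173+107+113+98+187+107+122 = 1015 → 03 f7.
Outer input = (K'⊕opad) ∥ inner = 06 c7 01 1b ∥ 03 f7.
Outer hash (tag): sum = 6+199+1+27+3+247 = 483 → 01 e3.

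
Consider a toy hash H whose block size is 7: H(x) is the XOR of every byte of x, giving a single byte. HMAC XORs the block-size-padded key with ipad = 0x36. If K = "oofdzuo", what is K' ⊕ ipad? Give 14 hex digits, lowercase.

595950524c4359

Key "oofdzuo" = 6f 6f 66 64 7a 75 6f is exactly B = 7 bytes: K' = 6f 6f 66 64 7a 75 6f.
XOR each byte with 0x36: 6f⊕36=59, 6f⊕36=59, 66⊕36=50, 64⊕36=52, 7a⊕36=4c, 75⊕36=43, 6f⊕36=59.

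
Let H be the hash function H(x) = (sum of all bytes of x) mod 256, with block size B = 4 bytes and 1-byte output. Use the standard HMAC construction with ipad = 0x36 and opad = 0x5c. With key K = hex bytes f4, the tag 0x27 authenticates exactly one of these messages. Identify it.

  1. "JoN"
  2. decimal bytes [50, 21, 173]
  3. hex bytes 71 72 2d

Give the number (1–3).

Key hex bytes f4 is 1 byte ≤ B = 4; zero-pad to 4 bytes: K' = f4 00 00 00.
K' ⊕ ipad = c2 36 36 36; K' ⊕ opad = a8 5c 5c 5c.
m1: inner = H(c2 36 36 36 4a 6f 4e) = 6b; tag = H(a8 5c 5c 5c 6b) = 27 ← matches
m2: inner = H(c2 36 36 36 32 15 ad) = 58; tag = H(a8 5c 5c 5c 58) = 14
m3: inner = H(c2 36 36 36 71 72 2d) = 74; tag = H(a8 5c 5c 5c 74) = 30

1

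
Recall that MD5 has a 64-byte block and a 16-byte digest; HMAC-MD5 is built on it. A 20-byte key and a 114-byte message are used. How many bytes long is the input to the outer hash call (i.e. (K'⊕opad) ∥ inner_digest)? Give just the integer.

80

Key is 20 ≤ 64 bytes, zero-padded: |K'| = 64.
Outer input = (K'⊕opad) ∥ H(inner) → 64 + 16 = 80 bytes.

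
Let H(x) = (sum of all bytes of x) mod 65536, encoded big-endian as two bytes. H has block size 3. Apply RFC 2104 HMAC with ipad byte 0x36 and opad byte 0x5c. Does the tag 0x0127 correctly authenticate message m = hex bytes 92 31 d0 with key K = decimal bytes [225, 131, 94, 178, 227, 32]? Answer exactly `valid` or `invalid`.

Key decimal bytes [225, 131, 94, 178, 227, 32] = e1 83 5e b2 e3 20 is 6 bytes > B = 3, so hash it first: H(key) = 03 77, then zero-pad to 3 bytes: K' = 03 77 00.
K' ⊕ ipad = 35 41 36; K' ⊕ opad = 5f 2b 5c.
Inner hash: sum = 53+65+54+146+49+208 = 575 → 02 3f.
Outer hash (recomputed tag): sum = 95+43+92+2+63 = 295 → 01 27.
Recomputed tag = 0127; claimed = 0127 → match.

valid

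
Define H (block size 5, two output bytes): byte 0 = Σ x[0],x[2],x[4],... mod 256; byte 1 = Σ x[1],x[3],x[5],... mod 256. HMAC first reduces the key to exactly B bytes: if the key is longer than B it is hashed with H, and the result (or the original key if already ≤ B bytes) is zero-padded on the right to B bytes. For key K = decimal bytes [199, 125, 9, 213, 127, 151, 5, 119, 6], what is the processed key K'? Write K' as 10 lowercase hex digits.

|K| = 9 > B = 5, so first hash the key.
H(K): even-index sum = 346 mod 256 = 90; odd-index sum = 608 mod 256 = 96 → 5a 60.
Zero-pad H(K) = 5a 60 to 5 bytes: K' = 5a 60 00 00 00.

5a60000000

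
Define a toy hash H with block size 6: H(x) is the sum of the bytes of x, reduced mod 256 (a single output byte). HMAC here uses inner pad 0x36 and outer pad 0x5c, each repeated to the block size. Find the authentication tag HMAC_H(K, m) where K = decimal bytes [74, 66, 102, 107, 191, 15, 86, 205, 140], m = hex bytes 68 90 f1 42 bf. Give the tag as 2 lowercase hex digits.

36

Key decimal bytes [74, 66, 102, 107, 191, 15, 86, 205, 140] = 4a 42 66 6b bf 0f 56 cd 8c is 9 bytes > B = 6, so hash it first: H(key) = da, then zero-pad to 6 bytes: K' = da 00 00 00 00 00.
K' ⊕ ipad = ec 36 36 36 36 36.  K' ⊕ opad = 86 5c 5c 5c 5c 5c.
Inner input = (K'⊕ipad) ∥ m = ec 36 36 36 36 36 ∥ 68 90 f1 42 bf.
Inner hash: sum = 236+54+54+54+54+54+104+144+241+66+191 = 1252; mod 256 = 228 → e4.
Outer input = (K'⊕opad) ∥ inner = 86 5c 5c 5c 5c 5c ∥ e4.
Outer hash (tag): sum = 134+92+92+92+92+92+228 = 822; mod 256 = 54 → 36.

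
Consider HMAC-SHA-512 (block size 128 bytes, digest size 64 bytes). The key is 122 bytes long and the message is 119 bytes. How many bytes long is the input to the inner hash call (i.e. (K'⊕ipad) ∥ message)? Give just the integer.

247

Key is 122 ≤ 128 bytes, zero-padded: |K'| = 128.
Inner input = (K'⊕ipad) ∥ m → 128 + 119 = 247 bytes.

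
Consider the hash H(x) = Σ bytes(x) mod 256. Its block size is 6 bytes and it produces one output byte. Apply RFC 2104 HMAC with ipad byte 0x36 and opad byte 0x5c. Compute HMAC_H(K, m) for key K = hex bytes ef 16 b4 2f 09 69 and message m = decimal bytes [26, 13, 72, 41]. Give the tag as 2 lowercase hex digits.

Key hex bytes ef 16 b4 2f 09 69 is exactly B = 6 bytes: K' = ef 16 b4 2f 09 69.
K' ⊕ ipad = d9 20 82 19 3f 5f.  K' ⊕ opad = b3 4a e8 73 55 35.
Inner input = (K'⊕ipad) ∥ m = d9 20 82 19 3f 5f ∥ 1a 0d 48 29.
Inner hash: sum = 217+32+130+25+63+95+26+13+72+41 = 714; mod 256 = 202 → ca.
Outer input = (K'⊕opad) ∥ inner = b3 4a e8 73 55 35 ∥ ca.
Outer hash (tag): sum = 179+74+232+115+85+53+202 = 940; mod 256 = 172 → ac.

ac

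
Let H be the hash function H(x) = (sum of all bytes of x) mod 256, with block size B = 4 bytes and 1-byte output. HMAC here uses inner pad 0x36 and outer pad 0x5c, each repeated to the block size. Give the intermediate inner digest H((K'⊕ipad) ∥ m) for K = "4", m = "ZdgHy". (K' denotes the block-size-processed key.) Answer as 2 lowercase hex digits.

Key "4" = 34 is 1 byte ≤ B = 4; zero-pad to 4 bytes: K' = 34 00 00 00.
K' ⊕ ipad = 02 36 36 36.
Inner input = 02 36 36 36 ∥ 5a 64 67 48 79.
Inner hash: sum = 2+54+54+54+90+100+103+72+121 = 650; mod 256 = 138 → 8a.

8a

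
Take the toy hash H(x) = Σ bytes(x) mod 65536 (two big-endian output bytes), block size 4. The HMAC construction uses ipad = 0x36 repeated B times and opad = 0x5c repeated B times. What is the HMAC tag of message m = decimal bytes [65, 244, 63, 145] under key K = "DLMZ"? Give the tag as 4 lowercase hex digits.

Key "DLMZ" = 44 4c 4d 5a is exactly B = 4 bytes: K' = 44 4c 4d 5a.
K' ⊕ ipad = 72 7a 7b 6c.  K' ⊕ opad = 18 10 11 06.
Inner input = (K'⊕ipad) ∥ m = 72 7a 7b 6c ∥ 41 f4 3f 91.
Inner hash: sum = 114+122+123+108+65+244+63+145 = 984 → 03 d8.
Outer input = (K'⊕opad) ∥ inner = 18 10 11 06 ∥ 03 d8.
Outer hash (tag): sum = 24+16+17+6+3+216 = 282 → 01 1a.

011a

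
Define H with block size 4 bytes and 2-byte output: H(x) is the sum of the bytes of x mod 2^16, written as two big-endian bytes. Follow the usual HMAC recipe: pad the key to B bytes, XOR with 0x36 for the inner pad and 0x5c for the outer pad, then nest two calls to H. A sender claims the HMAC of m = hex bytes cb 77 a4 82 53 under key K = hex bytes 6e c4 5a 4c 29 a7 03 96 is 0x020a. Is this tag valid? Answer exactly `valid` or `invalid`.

valid

Key hex bytes 6e c4 5a 4c 29 a7 03 96 is 8 bytes > B = 4, so hash it first: H(key) = 03 41, then zero-pad to 4 bytes: K' = 03 41 00 00.
K' ⊕ ipad = 35 77 36 36; K' ⊕ opad = 5f 1d 5c 5c.
Inner hash: sum = 53+119+54+54+203+119+164+130+83 = 979 → 03 d3.
Outer hash (recomputed tag): sum = 95+29+92+92+3+211 = 522 → 02 0a.
Recomputed tag = 020a; claimed = 020a → match.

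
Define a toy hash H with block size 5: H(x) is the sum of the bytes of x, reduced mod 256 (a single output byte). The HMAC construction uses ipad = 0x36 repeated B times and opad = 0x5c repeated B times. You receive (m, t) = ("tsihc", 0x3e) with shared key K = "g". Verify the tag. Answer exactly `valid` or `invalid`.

invalid

Key "g" = 67 is 1 byte ≤ B = 5; zero-pad to 5 bytes: K' = 67 00 00 00 00.
K' ⊕ ipad = 51 36 36 36 36; K' ⊕ opad = 3b 5c 5c 5c 5c.
Inner hash: sum = 81+54+54+54+54+116+115+105+104+99 = 836; mod 256 = 68 → 44.
Outer hash (recomputed tag): sum = 59+92+92+92+92+68 = 495; mod 256 = 239 → ef.
Recomputed tag = ef; claimed = 3e → mismatch.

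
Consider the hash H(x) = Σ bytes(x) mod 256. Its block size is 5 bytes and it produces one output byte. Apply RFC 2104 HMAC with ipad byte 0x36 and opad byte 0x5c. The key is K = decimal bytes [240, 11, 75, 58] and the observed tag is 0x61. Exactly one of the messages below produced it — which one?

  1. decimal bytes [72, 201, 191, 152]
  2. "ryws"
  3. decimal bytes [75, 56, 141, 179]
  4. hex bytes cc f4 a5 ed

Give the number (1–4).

3

Key decimal bytes [240, 11, 75, 58] = f0 0b 4b 3a is 4 bytes ≤ B = 5; zero-pad to 5 bytes: K' = f0 0b 4b 3a 00.
K' ⊕ ipad = c6 3d 7d 0c 36; K' ⊕ opad = ac 57 17 66 5c.
m1: inner = H(c6 3d 7d 0c 36 48 c9 bf 98) = 2a; tag = H(ac 57 17 66 5c 2a) = 06
m2: inner = H(c6 3d 7d 0c 36 72 79 77 73) = 97; tag = H(ac 57 17 66 5c 97) = 73
m3: inner = H(c6 3d 7d 0c 36 4b 38 8d b3) = 85; tag = H(ac 57 17 66 5c 85) = 61 ← matches
m4: inner = H(c6 3d 7d 0c 36 cc f4 a5 ed) = 14; tag = H(ac 57 17 66 5c 14) = f0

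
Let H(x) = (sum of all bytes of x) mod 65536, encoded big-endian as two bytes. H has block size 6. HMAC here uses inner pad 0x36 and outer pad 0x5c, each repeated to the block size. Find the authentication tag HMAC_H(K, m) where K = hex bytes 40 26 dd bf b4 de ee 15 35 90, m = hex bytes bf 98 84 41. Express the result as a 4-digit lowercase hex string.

Key hex bytes 40 26 dd bf b4 de ee 15 35 90 is 10 bytes > B = 6, so hash it first: H(key) = 05 5c, then zero-pad to 6 bytes: K' = 05 5c 00 00 00 00.
K' ⊕ ipad = 33 6a 36 36 36 36.  K' ⊕ opad = 59 00 5c 5c 5c 5c.
Inner input = (K'⊕ipad) ∥ m = 33 6a 36 36 36 36 ∥ bf 98 84 41.
Inner hash: sum = 51+106+54+54+54+54+191+152+132+65 = 913 → 03 91.
Outer input = (K'⊕opad) ∥ inner = 59 00 5c 5c 5c 5c ∥ 03 91.
Outer hash (tag): sum = 89+0+92+92+92+92+3+145 = 605 → 02 5d.

025d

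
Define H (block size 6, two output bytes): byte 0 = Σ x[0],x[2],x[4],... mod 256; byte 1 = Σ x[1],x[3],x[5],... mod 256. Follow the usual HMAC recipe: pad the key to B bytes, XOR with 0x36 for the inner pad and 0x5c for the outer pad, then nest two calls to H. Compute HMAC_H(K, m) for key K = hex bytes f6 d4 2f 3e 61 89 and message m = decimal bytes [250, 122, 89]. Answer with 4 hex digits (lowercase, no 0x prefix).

dde2

Key hex bytes f6 d4 2f 3e 61 89 is exactly B = 6 bytes: K' = f6 d4 2f 3e 61 89.
K' ⊕ ipad = c0 e2 19 08 57 bf.  K' ⊕ opad = aa 88 73 62 3d d5.
Inner input = (K'⊕ipad) ∥ m = c0 e2 19 08 57 bf ∥ fa 7a 59.
Inner hash: even-index sum = 643 mod 256 = 131; odd-index sum = 547 mod 256 = 35 → 83 23.
Outer input = (K'⊕opad) ∥ inner = aa 88 73 62 3d d5 ∥ 83 23.
Outer hash (tag): even-index sum = 477 mod 256 = 221; odd-index sum = 482 mod 256 = 226 → dd e2.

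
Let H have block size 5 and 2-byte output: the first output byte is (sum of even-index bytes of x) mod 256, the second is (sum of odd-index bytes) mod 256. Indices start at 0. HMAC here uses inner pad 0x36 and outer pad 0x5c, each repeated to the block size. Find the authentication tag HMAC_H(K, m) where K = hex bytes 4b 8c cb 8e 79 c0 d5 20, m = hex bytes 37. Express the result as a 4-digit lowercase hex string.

29c0

Key hex bytes 4b 8c cb 8e 79 c0 d5 20 is 8 bytes > B = 5, so hash it first: H(key) = 64 fa, then zero-pad to 5 bytes: K' = 64 fa 00 00 00.
K' ⊕ ipad = 52 cc 36 36 36.  K' ⊕ opad = 38 a6 5c 5c 5c.
Inner input = (K'⊕ipad) ∥ m = 52 cc 36 36 36 ∥ 37.
Inner hash: even-index sum = 190 mod 256 = 190; odd-index sum = 313 mod 256 = 57 → be 39.
Outer input = (K'⊕opad) ∥ inner = 38 a6 5c 5c 5c ∥ be 39.
Outer hash (tag): even-index sum = 297 mod 256 = 41; odd-index sum = 448 mod 256 = 192 → 29 c0.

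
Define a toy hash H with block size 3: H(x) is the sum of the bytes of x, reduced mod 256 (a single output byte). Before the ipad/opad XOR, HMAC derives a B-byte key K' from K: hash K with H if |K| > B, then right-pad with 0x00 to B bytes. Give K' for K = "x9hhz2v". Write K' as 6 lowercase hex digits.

a30000

|K| = 7 > B = 3, so first hash the key.
H(K): sum = 120+57+104+104+122+50+118 = 675; mod 256 = 163 → a3.
Zero-pad H(K) = a3 to 3 bytes: K' = a3 00 00.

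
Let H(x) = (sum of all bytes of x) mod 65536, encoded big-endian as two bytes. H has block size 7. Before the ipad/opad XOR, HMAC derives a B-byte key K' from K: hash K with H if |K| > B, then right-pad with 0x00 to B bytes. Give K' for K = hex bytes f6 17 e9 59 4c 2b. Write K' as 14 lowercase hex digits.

f617e9594c2b00

Key hex bytes f6 17 e9 59 4c 2b is 6 bytes ≤ B = 7; zero-pad to 7 bytes: K' = f6 17 e9 59 4c 2b 00.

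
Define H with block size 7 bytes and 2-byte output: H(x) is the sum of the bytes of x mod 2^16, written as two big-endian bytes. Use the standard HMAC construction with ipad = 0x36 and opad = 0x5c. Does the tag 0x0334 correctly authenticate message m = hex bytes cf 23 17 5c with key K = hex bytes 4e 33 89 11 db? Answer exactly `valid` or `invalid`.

Key hex bytes 4e 33 89 11 db is 5 bytes ≤ B = 7; zero-pad to 7 bytes: K' = 4e 33 89 11 db 00 00.
K' ⊕ ipad = 78 05 bf 27 ed 36 36; K' ⊕ opad = 12 6f d5 4d 87 5c 5c.
Inner hash: sum = 120+5+191+39+237+54+54+207+35+23+92 = 1057 → 04 21.
Outer hash (recomputed tag): sum = 18+111+213+77+135+92+92+4+33 = 775 → 03 07.
Recomputed tag = 0307; claimed = 0334 → mismatch.

invalid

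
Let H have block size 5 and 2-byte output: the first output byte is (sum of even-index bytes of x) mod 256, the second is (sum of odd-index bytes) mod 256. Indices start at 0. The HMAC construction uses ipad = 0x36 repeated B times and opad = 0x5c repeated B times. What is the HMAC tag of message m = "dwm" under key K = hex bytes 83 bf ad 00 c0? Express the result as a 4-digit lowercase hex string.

Key hex bytes 83 bf ad 00 c0 is exactly B = 5 bytes: K' = 83 bf ad 00 c0.
K' ⊕ ipad = b5 89 9b 36 f6.  K' ⊕ opad = df e3 f1 5c 9c.
Inner input = (K'⊕ipad) ∥ m = b5 89 9b 36 f6 ∥ 64 77 6d.
Inner hash: even-index sum = 701 mod 256 = 189; odd-index sum = 400 mod 256 = 144 → bd 90.
Outer input = (K'⊕opad) ∥ inner = df e3 f1 5c 9c ∥ bd 90.
Outer hash (tag): even-index sum = 764 mod 256 = 252; odd-index sum = 508 mod 256 = 252 → fc fc.

fcfc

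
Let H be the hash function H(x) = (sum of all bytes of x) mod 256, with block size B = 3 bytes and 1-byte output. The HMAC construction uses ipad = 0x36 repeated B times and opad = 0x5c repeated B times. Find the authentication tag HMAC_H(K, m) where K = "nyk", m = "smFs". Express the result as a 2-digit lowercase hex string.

2b

Key "nyk" = 6e 79 6b is exactly B = 3 bytes: K' = 6e 79 6b.
K' ⊕ ipad = 58 4f 5d.  K' ⊕ opad = 32 25 37.
Inner input = (K'⊕ipad) ∥ m = 58 4f 5d ∥ 73 6d 46 73.
Inner hash: sum = 88+79+93+115+109+70+115 = 669; mod 256 = 157 → 9d.
Outer input = (K'⊕opad) ∥ inner = 32 25 37 ∥ 9d.
Outer hash (tag): sum = 50+37+55+157 = 299; mod 256 = 43 → 2b.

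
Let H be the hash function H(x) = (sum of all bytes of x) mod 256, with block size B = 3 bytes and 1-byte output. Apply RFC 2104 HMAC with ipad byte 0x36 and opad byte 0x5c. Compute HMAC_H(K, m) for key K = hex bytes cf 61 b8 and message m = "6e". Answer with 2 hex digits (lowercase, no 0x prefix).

2d

Key hex bytes cf 61 b8 is exactly B = 3 bytes: K' = cf 61 b8.
K' ⊕ ipad = f9 57 8e.  K' ⊕ opad = 93 3d e4.
Inner input = (K'⊕ipad) ∥ m = f9 57 8e ∥ 36 65.
Inner hash: sum = 249+87+142+54+101 = 633; mod 256 = 121 → 79.
Outer input = (K'⊕opad) ∥ inner = 93 3d e4 ∥ 79.
Outer hash (tag): sum = 147+61+228+121 = 557; mod 256 = 45 → 2d.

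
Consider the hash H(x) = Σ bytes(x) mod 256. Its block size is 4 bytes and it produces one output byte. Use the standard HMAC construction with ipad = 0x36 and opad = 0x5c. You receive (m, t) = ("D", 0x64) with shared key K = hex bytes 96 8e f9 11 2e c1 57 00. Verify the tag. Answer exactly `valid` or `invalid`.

valid

Key hex bytes 96 8e f9 11 2e c1 57 00 is 8 bytes > B = 4, so hash it first: H(key) = 74, then zero-pad to 4 bytes: K' = 74 00 00 00.
K' ⊕ ipad = 42 36 36 36; K' ⊕ opad = 28 5c 5c 5c.
Inner hash: sum = 66+54+54+54+68 = 296; mod 256 = 40 → 28.
Outer hash (recomputed tag): sum = 40+92+92+92+40 = 356; mod 256 = 100 → 64.
Recomputed tag = 64; claimed = 64 → match.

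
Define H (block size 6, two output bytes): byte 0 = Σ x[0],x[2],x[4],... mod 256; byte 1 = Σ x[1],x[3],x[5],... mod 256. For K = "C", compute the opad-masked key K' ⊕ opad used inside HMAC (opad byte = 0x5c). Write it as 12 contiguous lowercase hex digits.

1f5c5c5c5c5c

Key "C" = 43 is 1 byte ≤ B = 6; zero-pad to 6 bytes: K' = 43 00 00 00 00 00.
XOR each byte with 0x5c: 43⊕5c=1f, 00⊕5c=5c, 00⊕5c=5c, 00⊕5c=5c, 00⊕5c=5c, 00⊕5c=5c.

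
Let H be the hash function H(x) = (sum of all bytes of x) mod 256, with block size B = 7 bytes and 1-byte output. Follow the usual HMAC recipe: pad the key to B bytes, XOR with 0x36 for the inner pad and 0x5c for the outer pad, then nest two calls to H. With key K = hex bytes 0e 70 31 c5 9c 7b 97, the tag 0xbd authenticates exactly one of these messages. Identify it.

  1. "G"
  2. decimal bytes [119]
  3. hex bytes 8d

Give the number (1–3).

2

Key hex bytes 0e 70 31 c5 9c 7b 97 is exactly B = 7 bytes: K' = 0e 70 31 c5 9c 7b 97.
K' ⊕ ipad = 38 46 07 f3 aa 4d a1; K' ⊕ opad = 52 2c 6d 99 c0 27 cb.
m1: inner = H(38 46 07 f3 aa 4d a1 47) = 57; tag = H(52 2c 6d 99 c0 27 cb 57) = 8d
m2: inner = H(38 46 07 f3 aa 4d a1 77) = 87; tag = H(52 2c 6d 99 c0 27 cb 87) = bd ← matches
m3: inner = H(38 46 07 f3 aa 4d a1 8d) = 9d; tag = H(52 2c 6d 99 c0 27 cb 9d) = d3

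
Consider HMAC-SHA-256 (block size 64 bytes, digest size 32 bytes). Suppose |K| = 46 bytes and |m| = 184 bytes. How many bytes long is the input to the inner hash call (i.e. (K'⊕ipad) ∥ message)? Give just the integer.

Key is 46 ≤ 64 bytes, zero-padded: |K'| = 64.
Inner input = (K'⊕ipad) ∥ m → 64 + 184 = 248 bytes.

248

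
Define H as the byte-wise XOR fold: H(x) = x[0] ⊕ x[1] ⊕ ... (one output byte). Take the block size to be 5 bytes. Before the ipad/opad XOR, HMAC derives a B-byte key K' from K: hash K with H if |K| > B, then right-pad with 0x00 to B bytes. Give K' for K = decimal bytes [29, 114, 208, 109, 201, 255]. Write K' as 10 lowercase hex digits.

|K| = 6 > B = 5, so first hash the key.
H(K): XOR 1d⊕72⊕d0⊕6d⊕c9⊕ff = e4.
Zero-pad H(K) = e4 to 5 bytes: K' = e4 00 00 00 00.

e400000000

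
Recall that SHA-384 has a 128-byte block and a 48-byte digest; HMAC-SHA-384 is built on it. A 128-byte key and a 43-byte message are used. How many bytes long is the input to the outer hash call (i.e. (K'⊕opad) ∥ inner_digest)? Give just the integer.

176

Key is 128 ≤ 128 bytes, zero-padded: |K'| = 128.
Outer input = (K'⊕opad) ∥ H(inner) → 128 + 48 = 176 bytes.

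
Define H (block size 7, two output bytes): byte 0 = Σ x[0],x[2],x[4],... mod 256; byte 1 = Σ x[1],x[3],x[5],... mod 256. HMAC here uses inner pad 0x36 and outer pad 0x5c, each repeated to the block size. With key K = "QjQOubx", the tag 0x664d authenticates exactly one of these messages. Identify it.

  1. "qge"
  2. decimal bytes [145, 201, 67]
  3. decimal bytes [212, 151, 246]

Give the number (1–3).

1

Key "QjQOubx" = 51 6a 51 4f 75 62 78 is exactly B = 7 bytes: K' = 51 6a 51 4f 75 62 78.
K' ⊕ ipad = 67 5c 67 79 43 54 4e; K' ⊕ opad = 0d 36 0d 13 29 3e 24.
m1: inner = H(67 5c 67 79 43 54 4e 71 67 65) = c6 ff; tag = H(0d 36 0d 13 29 3e 24 c6 ff) = 664d ← matches
m2: inner = H(67 5c 67 79 43 54 4e 91 c9 43) = 28 fd; tag = H(0d 36 0d 13 29 3e 24 28 fd) = 64af
m3: inner = H(67 5c 67 79 43 54 4e d4 97 f6) = f6 f3; tag = H(0d 36 0d 13 29 3e 24 f6 f3) = 5a7d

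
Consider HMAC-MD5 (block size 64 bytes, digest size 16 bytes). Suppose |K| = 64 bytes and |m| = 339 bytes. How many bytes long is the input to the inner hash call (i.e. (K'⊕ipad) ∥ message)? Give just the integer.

403

Key is 64 ≤ 64 bytes, zero-padded: |K'| = 64.
Inner input = (K'⊕ipad) ∥ m → 64 + 339 = 403 bytes.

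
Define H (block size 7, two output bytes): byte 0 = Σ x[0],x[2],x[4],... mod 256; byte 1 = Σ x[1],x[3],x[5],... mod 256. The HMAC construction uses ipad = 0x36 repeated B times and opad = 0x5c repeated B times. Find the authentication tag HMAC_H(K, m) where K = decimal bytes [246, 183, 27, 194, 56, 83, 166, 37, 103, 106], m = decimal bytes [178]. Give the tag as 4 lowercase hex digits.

a9c1

Key decimal bytes [246, 183, 27, 194, 56, 83, 166, 37, 103, 106] = f6 b7 1b c2 38 53 a6 25 67 6a is 10 bytes > B = 7, so hash it first: H(key) = 56 5b, then zero-pad to 7 bytes: K' = 56 5b 00 00 00 00 00.
K' ⊕ ipad = 60 6d 36 36 36 36 36.  K' ⊕ opad = 0a 07 5c 5c 5c 5c 5c.
Inner input = (K'⊕ipad) ∥ m = 60 6d 36 36 36 36 36 ∥ b2.
Inner hash: even-index sum = 258 mod 256 = 2; odd-index sum = 395 mod 256 = 139 → 02 8b.
Outer input = (K'⊕opad) ∥ inner = 0a 07 5c 5c 5c 5c 5c ∥ 02 8b.
Outer hash (tag): even-index sum = 425 mod 256 = 169; odd-index sum = 193 mod 256 = 193 → a9 c1.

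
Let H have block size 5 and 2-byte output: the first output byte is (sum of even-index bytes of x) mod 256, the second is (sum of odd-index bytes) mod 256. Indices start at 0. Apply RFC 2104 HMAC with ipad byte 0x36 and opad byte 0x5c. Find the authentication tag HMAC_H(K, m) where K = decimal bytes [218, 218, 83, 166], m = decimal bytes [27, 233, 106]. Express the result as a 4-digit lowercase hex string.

f2f0

Key decimal bytes [218, 218, 83, 166] = da da 53 a6 is 4 bytes ≤ B = 5; zero-pad to 5 bytes: K' = da da 53 a6 00.
K' ⊕ ipad = ec ec 65 90 36.  K' ⊕ opad = 86 86 0f fa 5c.
Inner input = (K'⊕ipad) ∥ m = ec ec 65 90 36 ∥ 1b e9 6a.
Inner hash: even-index sum = 624 mod 256 = 112; odd-index sum = 513 mod 256 = 1 → 70 01.
Outer input = (K'⊕opad) ∥ inner = 86 86 0f fa 5c ∥ 70 01.
Outer hash (tag): even-index sum = 242 mod 256 = 242; odd-index sum = 496 mod 256 = 240 → f2 f0.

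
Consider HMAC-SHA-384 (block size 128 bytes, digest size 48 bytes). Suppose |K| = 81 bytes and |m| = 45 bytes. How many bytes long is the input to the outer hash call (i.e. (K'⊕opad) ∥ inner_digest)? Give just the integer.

176

Key is 81 ≤ 128 bytes, zero-padded: |K'| = 128.
Outer input = (K'⊕opad) ∥ H(inner) → 128 + 48 = 176 bytes.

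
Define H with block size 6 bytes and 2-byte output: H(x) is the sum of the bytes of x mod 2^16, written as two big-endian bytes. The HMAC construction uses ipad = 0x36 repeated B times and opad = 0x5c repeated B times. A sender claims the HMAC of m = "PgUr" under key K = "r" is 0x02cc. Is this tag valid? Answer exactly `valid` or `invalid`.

valid

Key "r" = 72 is 1 byte ≤ B = 6; zero-pad to 6 bytes: K' = 72 00 00 00 00 00.
K' ⊕ ipad = 44 36 36 36 36 36; K' ⊕ opad = 2e 5c 5c 5c 5c 5c.
Inner hash: sum = 68+54+54+54+54+54+80+103+85+114 = 720 → 02 d0.
Outer hash (recomputed tag): sum = 46+92+92+92+92+92+2+208 = 716 → 02 cc.
Recomputed tag = 02cc; claimed = 02cc → match.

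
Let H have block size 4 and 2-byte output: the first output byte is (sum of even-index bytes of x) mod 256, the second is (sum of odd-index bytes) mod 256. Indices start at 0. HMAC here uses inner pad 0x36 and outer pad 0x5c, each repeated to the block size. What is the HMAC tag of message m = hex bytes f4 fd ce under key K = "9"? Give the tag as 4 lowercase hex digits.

c821

Key "9" = 39 is 1 byte ≤ B = 4; zero-pad to 4 bytes: K' = 39 00 00 00.
K' ⊕ ipad = 0f 36 36 36.  K' ⊕ opad = 65 5c 5c 5c.
Inner input = (K'⊕ipad) ∥ m = 0f 36 36 36 ∥ f4 fd ce.
Inner hash: even-index sum = 519 mod 256 = 7; odd-index sum = 361 mod 256 = 105 → 07 69.
Outer input = (K'⊕opad) ∥ inner = 65 5c 5c 5c ∥ 07 69.
Outer hash (tag): even-index sum = 200 mod 256 = 200; odd-index sum = 289 mod 256 = 33 → c8 21.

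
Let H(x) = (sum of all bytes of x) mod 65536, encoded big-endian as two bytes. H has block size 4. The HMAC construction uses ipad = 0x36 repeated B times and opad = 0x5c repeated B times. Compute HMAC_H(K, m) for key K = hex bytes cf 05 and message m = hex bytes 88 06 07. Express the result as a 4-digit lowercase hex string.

Key hex bytes cf 05 is 2 bytes ≤ B = 4; zero-pad to 4 bytes: K' = cf 05 00 00.
K' ⊕ ipad = f9 33 36 36.  K' ⊕ opad = 93 59 5c 5c.
Inner input = (K'⊕ipad) ∥ m = f9 33 36 36 ∥ 88 06 07.
Inner hash: sum = 249+51+54+54+136+6+7 = 557 → 02 2d.
Outer input = (K'⊕opad) ∥ inner = 93 59 5c 5c ∥ 02 2d.
Outer hash (tag): sum = 147+89+92+92+2+45 = 467 → 01 d3.

01d3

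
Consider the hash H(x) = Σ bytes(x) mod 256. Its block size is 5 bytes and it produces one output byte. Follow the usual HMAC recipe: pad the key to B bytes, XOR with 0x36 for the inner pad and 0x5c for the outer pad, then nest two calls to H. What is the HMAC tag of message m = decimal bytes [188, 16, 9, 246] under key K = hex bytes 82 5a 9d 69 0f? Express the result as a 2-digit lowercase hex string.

Key hex bytes 82 5a 9d 69 0f is exactly B = 5 bytes: K' = 82 5a 9d 69 0f.
K' ⊕ ipad = b4 6c ab 5f 39.  K' ⊕ opad = de 06 c1 35 53.
Inner input = (K'⊕ipad) ∥ m = b4 6c ab 5f 39 ∥ bc 10 09 f6.
Inner hash: sum = 180+108+171+95+57+188+16+9+246 = 1070; mod 256 = 46 → 2e.
Outer input = (K'⊕opad) ∥ inner = de 06 c1 35 53 ∥ 2e.
Outer hash (tag): sum = 222+6+193+53+83+46 = 603; mod 256 = 91 → 5b.

5b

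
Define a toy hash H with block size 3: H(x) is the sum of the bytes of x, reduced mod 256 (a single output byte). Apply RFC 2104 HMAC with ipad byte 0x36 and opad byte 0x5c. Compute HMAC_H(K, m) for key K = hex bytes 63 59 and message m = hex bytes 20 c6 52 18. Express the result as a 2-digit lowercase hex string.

Key hex bytes 63 59 is 2 bytes ≤ B = 3; zero-pad to 3 bytes: K' = 63 59 00.
K' ⊕ ipad = 55 6f 36.  K' ⊕ opad = 3f 05 5c.
Inner input = (K'⊕ipad) ∥ m = 55 6f 36 ∥ 20 c6 52 18.
Inner hash: sum = 85+111+54+32+198+82+24 = 586; mod 256 = 74 → 4a.
Outer input = (K'⊕opad) ∥ inner = 3f 05 5c ∥ 4a.
Outer hash (tag): sum = 63+5+92+74 = 234 → ea.

ea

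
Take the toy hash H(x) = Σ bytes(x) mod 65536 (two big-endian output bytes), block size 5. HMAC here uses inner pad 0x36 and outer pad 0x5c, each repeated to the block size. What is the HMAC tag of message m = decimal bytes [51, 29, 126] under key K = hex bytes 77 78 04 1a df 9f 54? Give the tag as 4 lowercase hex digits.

0284

Key hex bytes 77 78 04 1a df 9f 54 is 7 bytes > B = 5, so hash it first: H(key) = 02 df, then zero-pad to 5 bytes: K' = 02 df 00 00 00.
K' ⊕ ipad = 34 e9 36 36 36.  K' ⊕ opad = 5e 83 5c 5c 5c.
Inner input = (K'⊕ipad) ∥ m = 34 e9 36 36 36 ∥ 33 1d 7e.
Inner hash: sum = 52+233+54+54+54+51+29+126 = 653 → 02 8d.
Outer input = (K'⊕opad) ∥ inner = 5e 83 5c 5c 5c ∥ 02 8d.
Outer hash (tag): sum = 94+131+92+92+92+2+141 = 644 → 02 84.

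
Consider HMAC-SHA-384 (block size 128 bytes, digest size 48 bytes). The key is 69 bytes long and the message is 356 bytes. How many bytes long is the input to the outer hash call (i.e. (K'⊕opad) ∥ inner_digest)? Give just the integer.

176

Key is 69 ≤ 128 bytes, zero-padded: |K'| = 128.
Outer input = (K'⊕opad) ∥ H(inner) → 128 + 48 = 176 bytes.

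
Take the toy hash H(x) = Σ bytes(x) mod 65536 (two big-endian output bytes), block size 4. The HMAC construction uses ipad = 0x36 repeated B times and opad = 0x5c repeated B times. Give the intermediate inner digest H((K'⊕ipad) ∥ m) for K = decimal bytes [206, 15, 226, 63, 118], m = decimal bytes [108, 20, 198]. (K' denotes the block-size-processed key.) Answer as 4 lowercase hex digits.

Key decimal bytes [206, 15, 226, 63, 118] = ce 0f e2 3f 76 is 5 bytes > B = 4, so hash it first: H(key) = 02 74, then zero-pad to 4 bytes: K' = 02 74 00 00.
K' ⊕ ipad = 34 42 36 36.
Inner input = 34 42 36 36 ∥ 6c 14 c6.
Inner hash: sum = 52+66+54+54+108+20+198 = 552 → 02 28.

0228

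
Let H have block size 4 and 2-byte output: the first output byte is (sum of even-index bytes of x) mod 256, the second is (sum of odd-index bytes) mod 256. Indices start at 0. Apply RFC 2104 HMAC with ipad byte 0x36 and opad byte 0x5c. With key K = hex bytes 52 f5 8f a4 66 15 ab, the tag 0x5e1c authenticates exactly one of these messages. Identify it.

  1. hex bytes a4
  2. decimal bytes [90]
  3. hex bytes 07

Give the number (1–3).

Key hex bytes 52 f5 8f a4 66 15 ab is 7 bytes > B = 4, so hash it first: H(key) = f2 ae, then zero-pad to 4 bytes: K' = f2 ae 00 00.
K' ⊕ ipad = c4 98 36 36; K' ⊕ opad = ae f2 5c 5c.
m1: inner = H(c4 98 36 36 a4) = 9e ce; tag = H(ae f2 5c 5c 9e ce) = a81c
m2: inner = H(c4 98 36 36 5a) = 54 ce; tag = H(ae f2 5c 5c 54 ce) = 5e1c ← matches
m3: inner = H(c4 98 36 36 07) = 01 ce; tag = H(ae f2 5c 5c 01 ce) = 0b1c

2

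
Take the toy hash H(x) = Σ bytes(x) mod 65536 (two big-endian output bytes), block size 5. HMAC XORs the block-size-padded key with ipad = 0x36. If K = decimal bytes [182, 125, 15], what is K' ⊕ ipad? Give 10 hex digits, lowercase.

Key decimal bytes [182, 125, 15] = b6 7d 0f is 3 bytes ≤ B = 5; zero-pad to 5 bytes: K' = b6 7d 0f 00 00.
XOR each byte with 0x36: b6⊕36=80, 7d⊕36=4b, 0f⊕36=39, 00⊕36=36, 00⊕36=36.

804b393636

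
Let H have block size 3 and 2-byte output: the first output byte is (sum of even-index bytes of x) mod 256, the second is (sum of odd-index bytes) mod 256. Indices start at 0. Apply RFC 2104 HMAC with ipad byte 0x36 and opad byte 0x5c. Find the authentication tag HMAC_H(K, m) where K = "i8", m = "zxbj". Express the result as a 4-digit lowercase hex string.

7bdb

Key "i8" = 69 38 is 2 bytes ≤ B = 3; zero-pad to 3 bytes: K' = 69 38 00.
K' ⊕ ipad = 5f 0e 36.  K' ⊕ opad = 35 64 5c.
Inner input = (K'⊕ipad) ∥ m = 5f 0e 36 ∥ 7a 78 62 6a.
Inner hash: even-index sum = 375 mod 256 = 119; odd-index sum = 234 mod 256 = 234 → 77 ea.
Outer input = (K'⊕opad) ∥ inner = 35 64 5c ∥ 77 ea.
Outer hash (tag): even-index sum = 379 mod 256 = 123; odd-index sum = 219 mod 256 = 219 → 7b db.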